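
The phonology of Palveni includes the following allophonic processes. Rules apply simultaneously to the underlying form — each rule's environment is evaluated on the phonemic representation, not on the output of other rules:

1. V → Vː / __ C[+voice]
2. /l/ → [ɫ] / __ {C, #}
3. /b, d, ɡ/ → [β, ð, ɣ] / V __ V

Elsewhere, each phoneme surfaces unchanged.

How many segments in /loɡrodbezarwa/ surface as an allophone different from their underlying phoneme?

4

Segments that undergo a rule: /o/ → [oː] (rule 1); /o/ → [oː] (rule 1); /e/ → [eː] (rule 1); /a/ → [aː] (rule 1).
All other segments surface unchanged.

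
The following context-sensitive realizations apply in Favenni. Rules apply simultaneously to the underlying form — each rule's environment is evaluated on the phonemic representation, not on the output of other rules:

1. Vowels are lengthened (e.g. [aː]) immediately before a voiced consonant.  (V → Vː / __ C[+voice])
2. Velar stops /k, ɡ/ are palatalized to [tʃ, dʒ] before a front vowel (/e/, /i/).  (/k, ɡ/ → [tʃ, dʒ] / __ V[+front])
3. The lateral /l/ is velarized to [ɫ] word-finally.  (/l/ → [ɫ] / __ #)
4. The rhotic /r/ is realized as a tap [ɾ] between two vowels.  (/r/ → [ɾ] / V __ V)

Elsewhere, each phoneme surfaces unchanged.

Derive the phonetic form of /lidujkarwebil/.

[liːduːjkaːrweːbiːɫ]

/l/ (word-initial) fails the environment for rule 3, so it stays [l].
/i/ (between /l/ and /d/): before a voiced consonant, so rule 1 applies → [iː].
/d/ — not in any rule's target class → [d].
/u/ — between /d/ and /j/, before a voiced consonant — surfaces as [uː] (rule 1).
/j/ — not in any rule's target class → [j].
/k/ — between /j/ and /a/; rule 2 does not apply here → [k].
Rule 1 applies to /a/ (between /k/ and /r/: before a voiced consonant) → [aː].
/r/ (between /a/ and /w/): rule 4 targets it, but not between two vowels → unchanged [r].
/w/ (between /r/ and /e/) is unaffected → [w].
/e/ (between /w/ and /b/): before a voiced consonant, so rule 1 applies → [eː].
/b/ — not in any rule's target class → [b].
Rule 1 applies to /i/ (between /b/ and /l/: before a voiced consonant) → [iː].
/l/ meets the environment for rule 3 (word-finally) → [ɫ].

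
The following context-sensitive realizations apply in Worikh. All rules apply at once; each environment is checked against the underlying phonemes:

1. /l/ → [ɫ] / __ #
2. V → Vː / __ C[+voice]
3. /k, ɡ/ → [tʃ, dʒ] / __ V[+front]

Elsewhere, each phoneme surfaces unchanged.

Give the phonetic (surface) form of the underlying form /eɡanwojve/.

/e/ — word-initial, before a voiced consonant — surfaces as [eː] (rule 2).
/ɡ/ — between /e/ and /a/; rule 3 does not apply here → [ɡ].
Rule 2 applies to /a/ (between /ɡ/ and /n/: before a voiced consonant) → [aː].
/n/ (between /a/ and /w/) is unaffected → [n].
/w/ stays [w].
/o/ meets the environment for rule 2 (before a voiced consonant) → [oː].
/j/ stays [j].
/v/ stays [v].
/e/ (word-final) is in the target of rule 2 but the environment (before a voiced consonant) is not met → [e].

[eːɡaːnwoːjve]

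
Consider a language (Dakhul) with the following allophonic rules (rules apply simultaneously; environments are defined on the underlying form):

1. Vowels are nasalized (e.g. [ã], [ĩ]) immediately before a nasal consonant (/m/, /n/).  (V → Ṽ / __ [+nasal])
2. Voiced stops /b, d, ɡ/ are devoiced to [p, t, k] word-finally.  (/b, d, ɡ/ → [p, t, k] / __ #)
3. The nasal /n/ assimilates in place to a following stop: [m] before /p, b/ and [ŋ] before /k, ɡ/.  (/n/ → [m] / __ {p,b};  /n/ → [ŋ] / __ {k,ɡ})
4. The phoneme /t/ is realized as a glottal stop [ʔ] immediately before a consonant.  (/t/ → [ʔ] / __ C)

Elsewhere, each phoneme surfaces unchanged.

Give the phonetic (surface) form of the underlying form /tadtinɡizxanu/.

[tadtĩŋɡizxãnu]

/t/ (word-initial) fails the environment for rule 4, so it stays [t].
/a/ (between /t/ and /d/) is in the target of rule 1 but the environment (before a nasal consonant) is not met → [a].
/d/ — between /a/ and /t/; rule 2 does not apply here → [d].
/t/ (between /d/ and /i/): rule 4 targets it, but not immediately before a consonant → unchanged [t].
/i/ meets the environment for rule 1 (before a nasal consonant) → [ĩ].
/n/ (between /i/ and /ɡ/) occurs before a labial or velar stop → [ŋ] by rule 3.
/ɡ/ (between /n/ and /i/) fails the environment for rule 2, so it stays [ɡ].
/i/ (between /ɡ/ and /z/) is in the target of rule 1 but the environment (before a nasal consonant) is not met → [i].
/z/ (between /i/ and /x/) is unaffected → [z].
/x/ stays [x].
/a/ (between /x/ and /n/) occurs before a nasal consonant → [ã] by rule 1.
/n/ (between /a/ and /u/) fails the environment for rule 3, so it stays [n].
/u/ (word-final) is in the target of rule 1 but the environment (before a nasal consonant) is not met → [u].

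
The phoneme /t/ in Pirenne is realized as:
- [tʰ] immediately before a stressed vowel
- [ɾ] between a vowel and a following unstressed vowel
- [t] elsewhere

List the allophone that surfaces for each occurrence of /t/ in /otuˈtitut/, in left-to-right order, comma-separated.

Occurrence 1 (position 2): between a vowel and an unstressed vowel → [ɾ].
Occurrence 2 (position 4): immediately before a stressed vowel → [tʰ].
Occurrence 3 (position 6): between a vowel and an unstressed vowel → [ɾ].
Occurrence 4 (position 8): no conditioning environment matches → elsewhere allophone [t].

[ɾ], [tʰ], [ɾ], [t]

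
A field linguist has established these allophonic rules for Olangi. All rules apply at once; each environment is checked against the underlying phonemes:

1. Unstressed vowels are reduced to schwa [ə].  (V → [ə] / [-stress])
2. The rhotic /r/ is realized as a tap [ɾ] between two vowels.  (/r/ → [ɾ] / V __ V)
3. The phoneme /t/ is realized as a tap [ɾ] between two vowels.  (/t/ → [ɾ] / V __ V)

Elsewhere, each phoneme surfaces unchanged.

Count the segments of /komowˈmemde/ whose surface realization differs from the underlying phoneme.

Segments that undergo a rule: /o/ → [ə] (rule 1); /o/ → [ə] (rule 1); /e/ → [ə] (rule 1).
All other segments surface unchanged.

3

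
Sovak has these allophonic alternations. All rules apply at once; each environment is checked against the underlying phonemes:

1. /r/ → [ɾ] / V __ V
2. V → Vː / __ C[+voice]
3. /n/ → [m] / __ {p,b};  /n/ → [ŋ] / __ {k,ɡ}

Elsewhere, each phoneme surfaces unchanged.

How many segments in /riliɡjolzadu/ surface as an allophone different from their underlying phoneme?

4

Segments that undergo a rule: /i/ → [iː] (rule 2); /i/ → [iː] (rule 2); /o/ → [oː] (rule 2); /a/ → [aː] (rule 2).
All other segments surface unchanged.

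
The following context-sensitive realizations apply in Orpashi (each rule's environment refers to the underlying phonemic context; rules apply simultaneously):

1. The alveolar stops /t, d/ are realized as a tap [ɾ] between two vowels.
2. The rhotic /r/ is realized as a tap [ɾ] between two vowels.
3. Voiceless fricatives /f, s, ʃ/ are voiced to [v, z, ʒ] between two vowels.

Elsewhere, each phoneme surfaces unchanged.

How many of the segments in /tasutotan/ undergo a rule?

3

Segments that undergo a rule: /s/ → [z] (rule 3); /t/ → [ɾ] (rule 1); /t/ → [ɾ] (rule 1).
All other segments surface unchanged.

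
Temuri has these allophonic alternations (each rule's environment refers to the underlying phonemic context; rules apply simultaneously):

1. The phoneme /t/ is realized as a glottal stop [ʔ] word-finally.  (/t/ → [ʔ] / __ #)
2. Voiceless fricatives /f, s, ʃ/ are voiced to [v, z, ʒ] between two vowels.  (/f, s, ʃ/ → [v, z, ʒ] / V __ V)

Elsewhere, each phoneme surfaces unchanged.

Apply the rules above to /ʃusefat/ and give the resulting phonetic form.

/ʃ/ (word-initial): rule 2 targets it, but not between two vowels → unchanged [ʃ].
/u/ stays [u].
/s/ meets the environment for rule 2 (between two vowels) → [z].
/e/ (between /s/ and /f/): no rule targets it → [e].
/f/ meets the environment for rule 2 (between two vowels) → [v].
/a/ (between /f/ and /t/): no rule targets it → [a].
Rule 1 applies to /t/ (word-final: word-finally) → [ʔ].

[ʃuzevaʔ]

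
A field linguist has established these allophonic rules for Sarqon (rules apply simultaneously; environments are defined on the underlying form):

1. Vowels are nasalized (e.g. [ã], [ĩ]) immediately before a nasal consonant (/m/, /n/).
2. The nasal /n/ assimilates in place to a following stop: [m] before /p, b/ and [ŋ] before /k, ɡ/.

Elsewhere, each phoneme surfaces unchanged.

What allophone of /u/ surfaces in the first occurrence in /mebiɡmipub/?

[u]

/u/ (between /p/ and /b/) fails the environment for rule 1, so it stays [u].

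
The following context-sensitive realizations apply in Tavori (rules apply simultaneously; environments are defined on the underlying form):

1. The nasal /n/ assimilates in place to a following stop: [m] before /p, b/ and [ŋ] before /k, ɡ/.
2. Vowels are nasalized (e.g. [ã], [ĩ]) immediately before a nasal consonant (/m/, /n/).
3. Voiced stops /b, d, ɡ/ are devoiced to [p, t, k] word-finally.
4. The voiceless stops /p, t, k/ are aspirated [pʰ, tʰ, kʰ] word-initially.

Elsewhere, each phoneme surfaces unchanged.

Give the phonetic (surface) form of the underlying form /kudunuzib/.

/k/ (word-initial) occurs word-initially → [kʰ] by rule 4.
/u/ (between /k/ and /d/): rule 2 targets it, but not before a nasal consonant → unchanged [u].
/d/ (between /u/ and /u/): rule 3 targets it, but not word-finally → unchanged [d].
/u/ (between /d/ and /n/): before a nasal consonant, so rule 2 applies → [ũ].
/n/ — between /u/ and /u/; rule 1 does not apply here → [n].
/u/ (between /n/ and /z/) is in the target of rule 2 but the environment (before a nasal consonant) is not met → [u].
/z/ stays [z].
/i/ (between /z/ and /b/) is in the target of rule 2 but the environment (before a nasal consonant) is not met → [i].
/b/ (word-final): word-finally, so rule 3 applies → [p].

[kʰudũnuzip]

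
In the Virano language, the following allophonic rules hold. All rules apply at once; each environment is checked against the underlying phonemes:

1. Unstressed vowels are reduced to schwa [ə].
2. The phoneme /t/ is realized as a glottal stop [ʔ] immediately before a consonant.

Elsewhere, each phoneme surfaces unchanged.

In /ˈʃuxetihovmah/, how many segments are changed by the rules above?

Segments that undergo a rule: /e/ → [ə] (rule 1); /i/ → [ə] (rule 1); /o/ → [ə] (rule 1); /a/ → [ə] (rule 1).
All other segments surface unchanged.

4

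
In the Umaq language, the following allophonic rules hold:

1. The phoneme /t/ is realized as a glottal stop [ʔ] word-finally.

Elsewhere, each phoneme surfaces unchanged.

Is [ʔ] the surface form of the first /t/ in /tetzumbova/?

No

/t/ (word-initial) fails the environment for rule 1, so it stays [t].
The actual realization is [t], not [ʔ].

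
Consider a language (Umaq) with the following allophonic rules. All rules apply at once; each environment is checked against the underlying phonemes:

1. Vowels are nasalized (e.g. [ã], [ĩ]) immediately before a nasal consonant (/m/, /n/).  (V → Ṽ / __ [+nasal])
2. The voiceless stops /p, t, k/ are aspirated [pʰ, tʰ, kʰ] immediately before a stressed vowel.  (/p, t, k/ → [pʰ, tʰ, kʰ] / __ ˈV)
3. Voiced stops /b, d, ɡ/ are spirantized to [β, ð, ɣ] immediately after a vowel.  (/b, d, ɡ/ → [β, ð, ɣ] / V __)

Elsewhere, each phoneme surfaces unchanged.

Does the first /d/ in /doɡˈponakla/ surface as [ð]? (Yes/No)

/d/ (word-initial) fails the environment for rule 3, so it stays [d].
The actual realization is [d], not [ð].

No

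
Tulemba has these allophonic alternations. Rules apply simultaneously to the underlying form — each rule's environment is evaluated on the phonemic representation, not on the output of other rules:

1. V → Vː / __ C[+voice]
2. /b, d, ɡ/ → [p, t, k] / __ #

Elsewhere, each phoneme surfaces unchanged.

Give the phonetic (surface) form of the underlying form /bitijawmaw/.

/b/ — word-initial; rule 2 does not apply here → [b].
/i/ — between /b/ and /t/; rule 1 does not apply here → [i].
/i/ meets the environment for rule 1 (before a voiced consonant) → [iː].
/a/ (between /j/ and /w/): before a voiced consonant, so rule 1 applies → [aː].
/a/ (between /m/ and /w/): before a voiced consonant, so rule 1 applies → [aː].

[bitiːjaːwmaːw]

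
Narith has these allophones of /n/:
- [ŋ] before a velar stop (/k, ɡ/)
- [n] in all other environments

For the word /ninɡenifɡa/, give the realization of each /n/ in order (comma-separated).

[n], [ŋ], [n]

Occurrence 1 (position 1): no conditioning environment matches → elsewhere allophone [n].
Occurrence 2 (position 3): before a velar stop → [ŋ].
Occurrence 3 (position 6): no conditioning environment matches → elsewhere allophone [n].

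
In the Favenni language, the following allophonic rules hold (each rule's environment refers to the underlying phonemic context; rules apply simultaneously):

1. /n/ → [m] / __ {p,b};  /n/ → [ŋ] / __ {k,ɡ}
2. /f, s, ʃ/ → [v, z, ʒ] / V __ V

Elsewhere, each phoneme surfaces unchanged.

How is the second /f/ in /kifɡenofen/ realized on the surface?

[v]

/f/ (between /o/ and /e/): between two vowels, so rule 2 applies → [v].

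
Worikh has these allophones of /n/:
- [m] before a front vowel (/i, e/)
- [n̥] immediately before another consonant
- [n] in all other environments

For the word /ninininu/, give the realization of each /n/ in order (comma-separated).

Occurrence 1 (position 1): before a front vowel (/i, e/) → [m].
Occurrence 2 (position 3): before a front vowel (/i, e/) → [m].
Occurrence 3 (position 5): before a front vowel (/i, e/) → [m].
Occurrence 4 (position 7): no conditioning environment matches → elsewhere allophone [n].

[m], [m], [m], [n]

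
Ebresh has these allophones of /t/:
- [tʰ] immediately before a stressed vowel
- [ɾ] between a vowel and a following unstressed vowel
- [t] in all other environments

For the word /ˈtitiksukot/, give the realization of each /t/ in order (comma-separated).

Occurrence 1 (position 1): immediately before a stressed vowel → [tʰ].
Occurrence 2 (position 3): between a vowel and an unstressed vowel → [ɾ].
Occurrence 3 (position 10): no conditioning environment matches → elsewhere allophone [t].

[tʰ], [ɾ], [t]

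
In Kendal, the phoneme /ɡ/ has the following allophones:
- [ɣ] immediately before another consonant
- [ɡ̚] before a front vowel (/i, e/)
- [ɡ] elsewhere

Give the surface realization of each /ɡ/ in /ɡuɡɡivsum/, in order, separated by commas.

[ɡ], [ɣ], [ɡ̚]

Occurrence 1 (position 1): no conditioning environment matches → elsewhere allophone [ɡ].
Occurrence 2 (position 3): immediately before another consonant → [ɣ].
Occurrence 3 (position 4): before a front vowel (/i, e/) → [ɡ̚].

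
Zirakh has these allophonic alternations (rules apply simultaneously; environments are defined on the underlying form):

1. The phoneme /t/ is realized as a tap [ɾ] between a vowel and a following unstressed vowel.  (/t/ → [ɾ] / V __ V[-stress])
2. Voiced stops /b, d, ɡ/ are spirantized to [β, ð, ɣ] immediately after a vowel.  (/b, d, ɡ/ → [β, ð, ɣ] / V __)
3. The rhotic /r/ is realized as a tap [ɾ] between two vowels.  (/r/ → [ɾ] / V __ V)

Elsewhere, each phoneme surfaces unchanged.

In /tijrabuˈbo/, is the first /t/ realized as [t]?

/t/ (word-initial): rule 1 targets it, but not between a vowel and a following unstressed vowel → unchanged [t].
The actual realization is [t], which matches [t].

Yes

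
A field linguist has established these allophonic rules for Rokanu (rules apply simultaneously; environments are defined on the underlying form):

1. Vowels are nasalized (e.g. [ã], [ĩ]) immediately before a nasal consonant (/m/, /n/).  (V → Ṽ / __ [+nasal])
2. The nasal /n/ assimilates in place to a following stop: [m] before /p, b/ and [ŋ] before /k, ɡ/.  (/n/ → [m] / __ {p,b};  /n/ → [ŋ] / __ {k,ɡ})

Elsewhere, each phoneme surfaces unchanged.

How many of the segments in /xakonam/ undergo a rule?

2

Segments that undergo a rule: /o/ → [õ] (rule 1); /a/ → [ã] (rule 1).
All other segments surface unchanged.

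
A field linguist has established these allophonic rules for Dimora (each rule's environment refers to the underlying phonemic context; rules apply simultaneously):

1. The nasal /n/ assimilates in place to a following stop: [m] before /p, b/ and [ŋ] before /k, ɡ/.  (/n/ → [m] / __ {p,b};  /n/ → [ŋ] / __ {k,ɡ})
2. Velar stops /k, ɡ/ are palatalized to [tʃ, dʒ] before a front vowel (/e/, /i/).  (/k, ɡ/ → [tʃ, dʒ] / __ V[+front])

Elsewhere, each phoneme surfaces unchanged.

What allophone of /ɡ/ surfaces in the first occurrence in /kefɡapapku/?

[ɡ]

/ɡ/ (between /f/ and /a/) fails the environment for rule 2, so it stays [ɡ].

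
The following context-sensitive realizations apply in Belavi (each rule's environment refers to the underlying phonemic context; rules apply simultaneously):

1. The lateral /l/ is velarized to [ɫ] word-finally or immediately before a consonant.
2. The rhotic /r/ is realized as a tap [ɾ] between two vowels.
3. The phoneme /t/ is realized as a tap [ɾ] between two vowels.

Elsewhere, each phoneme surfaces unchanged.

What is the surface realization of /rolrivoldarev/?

/r/ — word-initial; rule 2 does not apply here → [r].
/l/ meets the environment for rule 1 (word-finally or immediately before a consonant) → [ɫ].
/r/ — between /l/ and /i/; rule 2 does not apply here → [r].
/l/ (between /o/ and /d/) occurs word-finally or immediately before a consonant → [ɫ] by rule 1.
/r/ meets the environment for rule 2 (between two vowels) → [ɾ].

[roɫrivoɫdaɾev]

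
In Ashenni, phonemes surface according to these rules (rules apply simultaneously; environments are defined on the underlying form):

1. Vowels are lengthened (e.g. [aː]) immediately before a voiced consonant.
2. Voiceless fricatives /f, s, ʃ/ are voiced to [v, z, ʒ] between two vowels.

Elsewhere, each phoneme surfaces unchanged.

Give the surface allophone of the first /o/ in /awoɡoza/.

[oː]

/o/ (between /w/ and /ɡ/): before a voiced consonant, so rule 1 applies → [oː].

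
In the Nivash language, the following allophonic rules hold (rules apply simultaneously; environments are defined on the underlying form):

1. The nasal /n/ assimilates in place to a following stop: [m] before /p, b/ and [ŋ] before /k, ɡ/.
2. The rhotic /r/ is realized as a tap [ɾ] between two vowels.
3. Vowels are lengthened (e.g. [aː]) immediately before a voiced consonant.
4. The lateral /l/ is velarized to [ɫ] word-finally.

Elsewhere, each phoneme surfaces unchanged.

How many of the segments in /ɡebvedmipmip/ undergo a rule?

Segments that undergo a rule: /e/ → [eː] (rule 3); /e/ → [eː] (rule 3).
All other segments surface unchanged.

2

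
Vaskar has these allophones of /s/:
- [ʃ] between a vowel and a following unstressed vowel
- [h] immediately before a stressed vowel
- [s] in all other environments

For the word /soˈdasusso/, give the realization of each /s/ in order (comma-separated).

Occurrence 1 (position 1): no conditioning environment matches → elsewhere allophone [s].
Occurrence 2 (position 5): between a vowel and a following unstressed vowel → [ʃ].
Occurrence 3 (position 7): no conditioning environment matches → elsewhere allophone [s].
Occurrence 4 (position 8): no conditioning environment matches → elsewhere allophone [s].

[s], [ʃ], [s], [s]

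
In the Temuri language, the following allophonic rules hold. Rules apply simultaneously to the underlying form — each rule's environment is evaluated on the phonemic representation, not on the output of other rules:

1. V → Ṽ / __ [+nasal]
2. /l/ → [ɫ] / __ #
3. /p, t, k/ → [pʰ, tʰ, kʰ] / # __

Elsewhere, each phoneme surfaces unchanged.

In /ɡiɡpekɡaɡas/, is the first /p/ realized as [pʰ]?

/p/ — between /ɡ/ and /e/; rule 3 does not apply here → [p].
The actual realization is [p], not [pʰ].

No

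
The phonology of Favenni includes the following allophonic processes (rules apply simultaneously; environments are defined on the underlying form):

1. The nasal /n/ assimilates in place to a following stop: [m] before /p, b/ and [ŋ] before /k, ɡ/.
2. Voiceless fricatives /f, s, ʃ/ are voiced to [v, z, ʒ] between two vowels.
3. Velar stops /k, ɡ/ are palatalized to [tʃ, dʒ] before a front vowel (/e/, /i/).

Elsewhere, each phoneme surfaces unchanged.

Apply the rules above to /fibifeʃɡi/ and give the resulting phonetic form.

/f/ (word-initial): rule 2 targets it, but not between two vowels → unchanged [f].
/i/ (between /f/ and /b/) is unaffected → [i].
/b/ — not in any rule's target class → [b].
/i/ (between /b/ and /f/) is unaffected → [i].
/f/ (between /i/ and /e/) occurs between two vowels → [v] by rule 2.
/e/ stays [e].
/ʃ/ (between /e/ and /ɡ/) fails the environment for rule 2, so it stays [ʃ].
/ɡ/ meets the environment for rule 3 (before a front vowel) → [dʒ].
/i/ (word-final) is unaffected → [i].

[fibiveʃdʒi]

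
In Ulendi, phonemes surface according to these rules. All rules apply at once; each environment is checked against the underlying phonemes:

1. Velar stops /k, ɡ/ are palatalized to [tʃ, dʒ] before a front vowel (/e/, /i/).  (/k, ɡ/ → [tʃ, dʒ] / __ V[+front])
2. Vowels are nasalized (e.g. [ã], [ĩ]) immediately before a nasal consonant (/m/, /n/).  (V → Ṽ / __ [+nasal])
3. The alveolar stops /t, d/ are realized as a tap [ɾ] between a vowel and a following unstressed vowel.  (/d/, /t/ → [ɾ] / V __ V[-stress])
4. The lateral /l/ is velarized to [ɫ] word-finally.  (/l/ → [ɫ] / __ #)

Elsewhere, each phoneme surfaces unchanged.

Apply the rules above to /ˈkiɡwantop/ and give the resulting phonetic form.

/k/ (word-initial): before a front vowel, so rule 1 applies → [tʃ].
/i/ (between /k/ and /ɡ/) is in the target of rule 2 but the environment (before a nasal consonant) is not met → [i].
/ɡ/ (between /i/ and /w/) is in the target of rule 1 but the environment (before a front vowel) is not met → [ɡ].
/a/ (between /w/ and /n/) occurs before a nasal consonant → [ã] by rule 2.
/t/ (between /n/ and /o/) fails the environment for rule 3, so it stays [t].
/o/ — between /t/ and /p/; rule 2 does not apply here → [o].

[ˈtʃiɡwãntop]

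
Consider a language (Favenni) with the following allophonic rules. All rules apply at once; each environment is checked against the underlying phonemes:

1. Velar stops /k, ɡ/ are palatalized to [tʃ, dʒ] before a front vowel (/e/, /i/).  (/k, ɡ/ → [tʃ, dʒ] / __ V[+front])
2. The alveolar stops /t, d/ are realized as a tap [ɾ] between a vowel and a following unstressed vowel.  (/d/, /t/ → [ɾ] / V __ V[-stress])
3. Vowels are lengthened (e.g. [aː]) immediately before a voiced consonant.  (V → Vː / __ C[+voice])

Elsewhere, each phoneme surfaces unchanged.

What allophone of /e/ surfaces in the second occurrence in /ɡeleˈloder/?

[eː]

/e/ — between /l/ and /l/, before a voiced consonant — surfaces as [eː] (rule 3).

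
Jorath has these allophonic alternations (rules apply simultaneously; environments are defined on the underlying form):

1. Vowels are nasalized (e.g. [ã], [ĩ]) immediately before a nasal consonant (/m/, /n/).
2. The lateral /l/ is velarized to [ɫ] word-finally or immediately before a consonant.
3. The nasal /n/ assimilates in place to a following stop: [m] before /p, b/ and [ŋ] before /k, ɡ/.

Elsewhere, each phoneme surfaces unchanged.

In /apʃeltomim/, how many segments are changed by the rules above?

Segments that undergo a rule: /l/ → [ɫ] (rule 2); /o/ → [õ] (rule 1); /i/ → [ĩ] (rule 1).
All other segments surface unchanged.

3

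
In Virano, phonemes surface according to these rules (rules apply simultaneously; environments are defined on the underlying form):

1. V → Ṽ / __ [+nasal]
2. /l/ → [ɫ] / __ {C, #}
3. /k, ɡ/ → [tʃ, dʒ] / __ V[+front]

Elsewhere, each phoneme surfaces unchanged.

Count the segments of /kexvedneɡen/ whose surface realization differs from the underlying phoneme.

Segments that undergo a rule: /k/ → [tʃ] (rule 3); /ɡ/ → [dʒ] (rule 3); /e/ → [ẽ] (rule 1).
All other segments surface unchanged.

3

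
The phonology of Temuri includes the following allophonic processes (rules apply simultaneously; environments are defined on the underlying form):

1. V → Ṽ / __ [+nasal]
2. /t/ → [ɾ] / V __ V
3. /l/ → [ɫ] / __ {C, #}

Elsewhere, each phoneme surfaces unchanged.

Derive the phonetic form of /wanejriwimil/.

[wãnejriwĩmiɫ]

/a/ meets the environment for rule 1 (before a nasal consonant) → [ã].
/e/ (between /n/ and /j/) is in the target of rule 1 but the environment (before a nasal consonant) is not met → [e].
/i/ (between /r/ and /w/) is in the target of rule 1 but the environment (before a nasal consonant) is not met → [i].
/i/ meets the environment for rule 1 (before a nasal consonant) → [ĩ].
/i/ (between /m/ and /l/): rule 1 targets it, but not before a nasal consonant → unchanged [i].
/l/ meets the environment for rule 3 (word-finally or immediately before a consonant) → [ɫ].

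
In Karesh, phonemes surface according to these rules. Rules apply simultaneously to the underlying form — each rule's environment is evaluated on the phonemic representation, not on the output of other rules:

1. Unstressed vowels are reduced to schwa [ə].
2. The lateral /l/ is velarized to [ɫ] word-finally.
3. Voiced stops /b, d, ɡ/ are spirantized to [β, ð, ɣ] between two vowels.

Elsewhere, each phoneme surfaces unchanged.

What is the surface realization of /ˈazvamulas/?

/a/ — word-initial; rule 1 does not apply here → [a].
/z/ (between /a/ and /v/) is unaffected → [z].
/v/ (between /z/ and /a/) is unaffected → [v].
/a/ — between /v/ and /m/, in an unstressed syllable — surfaces as [ə] (rule 1).
/m/ (between /a/ and /u/) is unaffected → [m].
/u/ (between /m/ and /l/): in an unstressed syllable, so rule 1 applies → [ə].
/l/ — between /u/ and /a/; rule 2 does not apply here → [l].
Rule 1 applies to /a/ (between /l/ and /s/: in an unstressed syllable) → [ə].
/s/ (word-final): no rule targets it → [s].

[ˈazvəmələs]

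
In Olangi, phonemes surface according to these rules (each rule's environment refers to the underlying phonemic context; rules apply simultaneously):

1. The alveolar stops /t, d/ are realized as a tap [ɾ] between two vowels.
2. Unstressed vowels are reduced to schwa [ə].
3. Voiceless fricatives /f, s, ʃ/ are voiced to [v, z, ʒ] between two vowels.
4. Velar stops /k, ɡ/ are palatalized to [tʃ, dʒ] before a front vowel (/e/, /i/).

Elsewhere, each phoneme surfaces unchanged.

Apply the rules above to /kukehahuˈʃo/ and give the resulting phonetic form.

/k/ (word-initial) fails the environment for rule 4, so it stays [k].
/u/ (between /k/ and /k/): in an unstressed syllable, so rule 2 applies → [ə].
Rule 4 applies to /k/ (between /u/ and /e/: before a front vowel) → [tʃ].
Rule 2 applies to /e/ (between /k/ and /h/: in an unstressed syllable) → [ə].
/h/ (between /e/ and /a/): no rule targets it → [h].
/a/ (between /h/ and /h/) occurs in an unstressed syllable → [ə] by rule 2.
/h/ stays [h].
/u/ (between /h/ and /ʃ/) occurs in an unstressed syllable → [ə] by rule 2.
/ʃ/ — between /u/ and /o/, between two vowels — surfaces as [ʒ] (rule 3).
/o/ (word-final) is in the target of rule 2 but the environment (in an unstressed syllable) is not met → [o].

[kətʃəhəhəˈʒo]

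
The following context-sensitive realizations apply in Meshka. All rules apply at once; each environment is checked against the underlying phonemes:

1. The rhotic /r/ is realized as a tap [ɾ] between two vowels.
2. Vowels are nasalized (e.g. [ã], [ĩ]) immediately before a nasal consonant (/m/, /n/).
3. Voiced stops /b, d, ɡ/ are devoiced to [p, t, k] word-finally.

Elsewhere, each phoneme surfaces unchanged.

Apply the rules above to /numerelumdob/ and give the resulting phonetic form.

/n/ stays [n].
Rule 2 applies to /u/ (between /n/ and /m/: before a nasal consonant) → [ũ].
/m/ — not in any rule's target class → [m].
/e/ (between /m/ and /r/) is in the target of rule 2 but the environment (before a nasal consonant) is not met → [e].
/r/ (between /e/ and /e/): between two vowels, so rule 1 applies → [ɾ].
/e/ (between /r/ and /l/) fails the environment for rule 2, so it stays [e].
/l/ (between /e/ and /u/): no rule targets it → [l].
/u/ — between /l/ and /m/, before a nasal consonant — surfaces as [ũ] (rule 2).
/m/ — not in any rule's target class → [m].
/d/ (between /m/ and /o/) fails the environment for rule 3, so it stays [d].
/o/ (between /d/ and /b/): rule 2 targets it, but not before a nasal consonant → unchanged [o].
/b/ (word-final): word-finally, so rule 3 applies → [p].

[nũmeɾelũmdop]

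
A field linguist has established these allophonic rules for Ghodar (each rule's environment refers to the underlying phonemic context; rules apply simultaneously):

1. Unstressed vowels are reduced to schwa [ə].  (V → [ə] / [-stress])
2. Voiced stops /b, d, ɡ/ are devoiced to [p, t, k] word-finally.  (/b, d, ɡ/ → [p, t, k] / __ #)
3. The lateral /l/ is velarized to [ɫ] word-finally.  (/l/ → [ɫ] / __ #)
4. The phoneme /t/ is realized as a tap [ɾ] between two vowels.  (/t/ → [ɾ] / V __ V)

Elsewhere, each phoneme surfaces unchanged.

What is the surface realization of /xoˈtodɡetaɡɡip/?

/x/ (word-initial) is unaffected → [x].
/o/ (between /x/ and /t/) occurs in an unstressed syllable → [ə] by rule 1.
/t/ (between /o/ and /o/) occurs between two vowels → [ɾ] by rule 4.
/o/ — between /t/ and /d/; rule 1 does not apply here → [o].
/d/ — between /o/ and /ɡ/; rule 2 does not apply here → [d].
/ɡ/ (between /d/ and /e/) is in the target of rule 2 but the environment (word-finally) is not met → [ɡ].
Rule 1 applies to /e/ (between /ɡ/ and /t/: in an unstressed syllable) → [ə].
Rule 4 applies to /t/ (between /e/ and /a/: between two vowels) → [ɾ].
/a/ meets the environment for rule 1 (in an unstressed syllable) → [ə].
/ɡ/ — between /a/ and /ɡ/; rule 2 does not apply here → [ɡ].
/ɡ/ — between /ɡ/ and /i/; rule 2 does not apply here → [ɡ].
/i/ — between /ɡ/ and /p/, in an unstressed syllable — surfaces as [ə] (rule 1).
/p/ (word-final) is unaffected → [p].

[xəˈɾodɡəɾəɡɡəp]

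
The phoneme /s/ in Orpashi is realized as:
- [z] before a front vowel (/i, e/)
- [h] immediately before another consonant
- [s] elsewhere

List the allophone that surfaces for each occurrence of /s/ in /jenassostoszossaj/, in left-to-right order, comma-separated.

Occurrence 1 (position 5): immediately before another consonant → [h].
Occurrence 2 (position 6): no conditioning environment matches → elsewhere allophone [s].
Occurrence 3 (position 8): immediately before another consonant → [h].
Occurrence 4 (position 11): immediately before another consonant → [h].
Occurrence 5 (position 14): immediately before another consonant → [h].
Occurrence 6 (position 15): no conditioning environment matches → elsewhere allophone [s].

[h], [s], [h], [h], [h], [s]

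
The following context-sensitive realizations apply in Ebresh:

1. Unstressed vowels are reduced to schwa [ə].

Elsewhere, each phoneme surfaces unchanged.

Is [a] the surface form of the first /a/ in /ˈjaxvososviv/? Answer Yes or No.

/a/ (between /j/ and /x/) is in the target of rule 1 but the environment (in an unstressed syllable) is not met → [a].
The actual realization is [a], which matches [a].

Yes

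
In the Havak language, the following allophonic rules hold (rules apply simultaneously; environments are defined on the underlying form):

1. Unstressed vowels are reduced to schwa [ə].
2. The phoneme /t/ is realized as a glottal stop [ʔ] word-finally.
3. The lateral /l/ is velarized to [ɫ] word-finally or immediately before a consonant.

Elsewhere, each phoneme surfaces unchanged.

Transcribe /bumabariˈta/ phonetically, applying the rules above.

[bəməbərəˈta]

/b/ (word-initial): no rule targets it → [b].
Rule 1 applies to /u/ (between /b/ and /m/: in an unstressed syllable) → [ə].
/m/ stays [m].
/a/ (between /m/ and /b/): in an unstressed syllable, so rule 1 applies → [ə].
/b/ (between /a/ and /a/) is unaffected → [b].
/a/ — between /b/ and /r/, in an unstressed syllable — surfaces as [ə] (rule 1).
/r/ (between /a/ and /i/): no rule targets it → [r].
/i/ meets the environment for rule 1 (in an unstressed syllable) → [ə].
/t/ (between /i/ and /a/) fails the environment for rule 2, so it stays [t].
/a/ (word-final) is in the target of rule 1 but the environment (in an unstressed syllable) is not met → [a].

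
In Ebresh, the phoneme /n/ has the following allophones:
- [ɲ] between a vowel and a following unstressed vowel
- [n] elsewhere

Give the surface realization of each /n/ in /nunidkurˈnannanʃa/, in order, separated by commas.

Occurrence 1 (position 1): no conditioning environment matches → elsewhere allophone [n].
Occurrence 2 (position 3): between a vowel and a following unstressed vowel → [ɲ].
Occurrence 3 (position 9): no conditioning environment matches → elsewhere allophone [n].
Occurrence 4 (position 11): no conditioning environment matches → elsewhere allophone [n].
Occurrence 5 (position 12): no conditioning environment matches → elsewhere allophone [n].
Occurrence 6 (position 14): no conditioning environment matches → elsewhere allophone [n].

[n], [ɲ], [n], [n], [n], [n]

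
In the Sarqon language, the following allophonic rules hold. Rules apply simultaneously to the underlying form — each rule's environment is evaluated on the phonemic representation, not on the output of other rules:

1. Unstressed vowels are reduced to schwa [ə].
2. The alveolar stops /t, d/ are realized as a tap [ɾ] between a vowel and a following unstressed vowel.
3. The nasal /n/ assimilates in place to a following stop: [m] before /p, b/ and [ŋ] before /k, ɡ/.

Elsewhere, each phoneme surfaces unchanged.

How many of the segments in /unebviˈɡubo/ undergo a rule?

4

Segments that undergo a rule: /u/ → [ə] (rule 1); /e/ → [ə] (rule 1); /i/ → [ə] (rule 1); /o/ → [ə] (rule 1).
All other segments surface unchanged.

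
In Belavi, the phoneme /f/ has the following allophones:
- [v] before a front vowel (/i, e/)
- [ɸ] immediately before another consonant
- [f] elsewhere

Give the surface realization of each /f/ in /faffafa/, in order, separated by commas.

[f], [ɸ], [f], [f]

Occurrence 1 (position 1): no conditioning environment matches → elsewhere allophone [f].
Occurrence 2 (position 3): immediately before another consonant → [ɸ].
Occurrence 3 (position 4): no conditioning environment matches → elsewhere allophone [f].
Occurrence 4 (position 6): no conditioning environment matches → elsewhere allophone [f].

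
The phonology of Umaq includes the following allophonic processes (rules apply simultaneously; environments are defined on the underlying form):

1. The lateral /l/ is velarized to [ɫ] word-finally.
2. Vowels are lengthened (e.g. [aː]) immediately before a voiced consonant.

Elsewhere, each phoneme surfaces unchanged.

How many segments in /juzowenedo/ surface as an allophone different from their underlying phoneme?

4

Segments that undergo a rule: /u/ → [uː] (rule 2); /o/ → [oː] (rule 2); /e/ → [eː] (rule 2); /e/ → [eː] (rule 2).
All other segments surface unchanged.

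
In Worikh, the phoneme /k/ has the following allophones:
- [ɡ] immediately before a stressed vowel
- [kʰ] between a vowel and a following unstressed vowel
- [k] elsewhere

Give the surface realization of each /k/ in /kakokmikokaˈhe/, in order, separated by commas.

Occurrence 1 (position 1): no conditioning environment matches → elsewhere allophone [k].
Occurrence 2 (position 3): between a vowel and a following unstressed vowel → [kʰ].
Occurrence 3 (position 5): no conditioning environment matches → elsewhere allophone [k].
Occurrence 4 (position 8): between a vowel and a following unstressed vowel → [kʰ].
Occurrence 5 (position 10): between a vowel and a following unstressed vowel → [kʰ].

[k], [kʰ], [k], [kʰ], [kʰ]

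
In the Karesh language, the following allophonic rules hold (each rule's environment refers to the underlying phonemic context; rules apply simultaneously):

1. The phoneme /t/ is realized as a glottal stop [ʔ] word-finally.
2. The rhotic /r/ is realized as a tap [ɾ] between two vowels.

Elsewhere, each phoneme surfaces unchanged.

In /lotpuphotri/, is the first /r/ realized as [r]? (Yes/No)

Yes

/r/ (between /t/ and /i/) is in the target of rule 2 but the environment (between two vowels) is not met → [r].
The actual realization is [r], which matches [r].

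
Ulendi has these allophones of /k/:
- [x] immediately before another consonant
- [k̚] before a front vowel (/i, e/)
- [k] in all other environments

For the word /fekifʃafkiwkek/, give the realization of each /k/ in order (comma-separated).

[k̚], [k̚], [k̚], [k]

Occurrence 1 (position 3): before a front vowel (/i, e/) → [k̚].
Occurrence 2 (position 9): before a front vowel (/i, e/) → [k̚].
Occurrence 3 (position 12): before a front vowel (/i, e/) → [k̚].
Occurrence 4 (position 14): no conditioning environment matches → elsewhere allophone [k].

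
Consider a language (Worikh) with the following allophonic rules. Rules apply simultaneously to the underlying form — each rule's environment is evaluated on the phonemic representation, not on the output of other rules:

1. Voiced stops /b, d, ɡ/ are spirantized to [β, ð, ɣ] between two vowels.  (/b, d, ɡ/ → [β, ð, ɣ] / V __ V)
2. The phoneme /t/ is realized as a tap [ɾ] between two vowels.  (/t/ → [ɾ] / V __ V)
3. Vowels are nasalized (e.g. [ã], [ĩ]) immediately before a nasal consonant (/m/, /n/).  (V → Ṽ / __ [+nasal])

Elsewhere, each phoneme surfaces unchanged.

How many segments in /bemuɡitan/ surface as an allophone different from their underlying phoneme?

4

Segments that undergo a rule: /e/ → [ẽ] (rule 3); /ɡ/ → [ɣ] (rule 1); /t/ → [ɾ] (rule 2); /a/ → [ã] (rule 3).
All other segments surface unchanged.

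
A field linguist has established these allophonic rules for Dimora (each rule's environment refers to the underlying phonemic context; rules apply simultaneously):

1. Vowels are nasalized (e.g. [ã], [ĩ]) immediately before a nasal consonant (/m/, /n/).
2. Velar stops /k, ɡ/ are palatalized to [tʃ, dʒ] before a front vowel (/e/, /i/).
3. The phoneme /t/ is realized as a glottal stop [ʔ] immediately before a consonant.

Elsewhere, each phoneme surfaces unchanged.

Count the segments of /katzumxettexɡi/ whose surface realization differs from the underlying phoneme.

Segments that undergo a rule: /t/ → [ʔ] (rule 3); /u/ → [ũ] (rule 1); /t/ → [ʔ] (rule 3); /ɡ/ → [dʒ] (rule 2).
All other segments surface unchanged.

4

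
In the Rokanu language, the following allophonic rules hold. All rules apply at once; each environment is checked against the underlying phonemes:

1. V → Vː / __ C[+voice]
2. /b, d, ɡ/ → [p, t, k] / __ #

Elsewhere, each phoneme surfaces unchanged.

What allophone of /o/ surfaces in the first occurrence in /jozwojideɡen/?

/o/ meets the environment for rule 1 (before a voiced consonant) → [oː].

[oː]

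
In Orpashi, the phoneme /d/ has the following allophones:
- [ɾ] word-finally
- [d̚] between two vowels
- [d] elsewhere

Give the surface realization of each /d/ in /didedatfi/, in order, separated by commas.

[d], [d̚], [d̚]

Occurrence 1 (position 1): no conditioning environment matches → elsewhere allophone [d].
Occurrence 2 (position 3): between two vowels → [d̚].
Occurrence 3 (position 5): between two vowels → [d̚].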